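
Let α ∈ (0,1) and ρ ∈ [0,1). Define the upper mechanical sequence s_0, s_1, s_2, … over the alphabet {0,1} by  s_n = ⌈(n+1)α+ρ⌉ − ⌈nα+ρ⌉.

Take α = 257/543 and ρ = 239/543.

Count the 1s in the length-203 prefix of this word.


96

#1s = Σ_{n=0}^{202} s_n = Σ_{n=0}^{202} (⌈(n+1)α+ρ⌉ − ⌈nα+ρ⌉)
the sum telescopes: every ⌈nα+ρ⌉ with 0 < n < 203 appears once with + and once with −, leaving ⌈203α+ρ⌉ − ⌈0·α+ρ⌉
203α + ρ = (203·257 + 239) / 543 = 52410/543
ρ = 239/543
⌈52410/543⌉ = 97,  ⌈239/543⌉ = 1
#1s = 97 − 1 = 96


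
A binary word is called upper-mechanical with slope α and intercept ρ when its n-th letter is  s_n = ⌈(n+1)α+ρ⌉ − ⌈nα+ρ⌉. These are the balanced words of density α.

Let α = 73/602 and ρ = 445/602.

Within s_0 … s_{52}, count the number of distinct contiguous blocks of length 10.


11

t_n = ⌈(n·73+445)/602⌉ for n = 0 … 53:
  n=0…9: ⌈445/602⌉=1 ⌈518/602⌉=1 ⌈591/602⌉=1 ⌈664/602⌉=2 ⌈737/602⌉=2 ⌈810/602⌉=2 ⌈883/602⌉=2 ⌈956/602⌉=2 ⌈1029/602⌉=2 ⌈1102/602⌉=2
  n=10…19: ⌈1175/602⌉=2 ⌈1248/602⌉=3 ⌈1321/602⌉=3 ⌈1394/602⌉=3 ⌈1467/602⌉=3 ⌈1540/602⌉=3 ⌈1613/602⌉=3 ⌈1686/602⌉=3 ⌈1759/602⌉=3 ⌈1832/602⌉=4
  n=20…29: ⌈1905/602⌉=4 ⌈1978/602⌉=4 ⌈2051/602⌉=4 ⌈2124/602⌉=4 ⌈2197/602⌉=4 ⌈2270/602⌉=4 ⌈2343/602⌉=4 ⌈2416/602⌉=5 ⌈2489/602⌉=5 ⌈2562/602⌉=5
  n=30…39: ⌈2635/602⌉=5 ⌈2708/602⌉=5 ⌈2781/602⌉=5 ⌈2854/602⌉=5 ⌈2927/602⌉=5 ⌈3000/602⌉=5 ⌈3073/602⌉=6 ⌈3146/602⌉=6 ⌈3219/602⌉=6 ⌈3292/602⌉=6
  n=40…49: ⌈3365/602⌉=6 ⌈3438/602⌉=6 ⌈3511/602⌉=6 ⌈3584/602⌉=6 ⌈3657/602⌉=7 ⌈3730/602⌉=7 ⌈3803/602⌉=7 ⌈3876/602⌉=7 ⌈3949/602⌉=7 ⌈4022/602⌉=7
  n=50…53: ⌈4095/602⌉=7 ⌈4168/602⌉=7 ⌈4241/602⌉=8 ⌈4314/602⌉=8
s_n = t_(n+1) − t_n for n = 0 … 52 gives
prefix = 00100000001000000010000000100000000100000001000000010
slide a length-10 window over [0..9] … [43..52] (44 windows); first occurrence of each distinct factor:
  [  0..  9] 0010000000
  [  1.. 10] 0100000001
  [  2.. 11] 1000000010
  [  3.. 12] 0000000100
  [  4.. 13] 0000001000
  [  5.. 14] 0000010000
  [  6.. 15] 0000100000
  [  7.. 16] 0001000000
  [ 25.. 34] 0100000000
  [ 26.. 35] 1000000001
  [ 27.. 36] 0000000010
  (the other 33 windows repeat one of these)
distinct factors: {0000000010, 0000000100, 0000001000, 0000010000, 0000100000, 0001000000, 0010000000, 0100000000, 0100000001, 1000000001, 1000000010}
count = 11  (Sturmian bound for length 10 is 11)


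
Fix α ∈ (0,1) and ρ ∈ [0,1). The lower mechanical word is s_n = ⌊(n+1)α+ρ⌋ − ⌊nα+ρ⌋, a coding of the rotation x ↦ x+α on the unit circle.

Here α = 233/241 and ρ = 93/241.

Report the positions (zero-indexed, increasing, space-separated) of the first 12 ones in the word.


0 1 2 3 4 5 6 7 8 9 10 12

n=0: ⌊326/241⌋−⌊93/241⌋ = 1−0 = 1  ← one
n=1: ⌊559/241⌋−⌊326/241⌋ = 2−1 = 1  ← one
n=2: ⌊792/241⌋−⌊559/241⌋ = 3−2 = 1  ← one
n=3: ⌊1025/241⌋−⌊792/241⌋ = 4−3 = 1  ← one
n=4: ⌊1258/241⌋−⌊1025/241⌋ = 5−4 = 1  ← one
n=5: ⌊1491/241⌋−⌊1258/241⌋ = 6−5 = 1  ← one
n=6: ⌊1724/241⌋−⌊1491/241⌋ = 7−6 = 1  ← one
n=7: ⌊1957/241⌋−⌊1724/241⌋ = 8−7 = 1  ← one
n=8: ⌊2190/241⌋−⌊1957/241⌋ = 9−8 = 1  ← one
n=9: ⌊2423/241⌋−⌊2190/241⌋ = 10−9 = 1  ← one
n=10: ⌊2656/241⌋−⌊2423/241⌋ = 11−10 = 1  ← one
n=11: ⌊2889/241⌋−⌊2656/241⌋ = 11−11 = 0
n=12: ⌊3122/241⌋−⌊2889/241⌋ = 12−11 = 1  ← one
positions of the first 12 ones: 0 1 2 3 4 5 6 7 8 9 10 12


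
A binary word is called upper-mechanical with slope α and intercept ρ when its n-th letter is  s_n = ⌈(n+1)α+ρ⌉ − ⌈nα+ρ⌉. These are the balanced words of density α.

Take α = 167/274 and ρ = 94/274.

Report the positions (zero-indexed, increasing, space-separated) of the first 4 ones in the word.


n=0: ⌈261/274⌉−⌈94/274⌉ = 1−1 = 0
n=1: ⌈428/274⌉−⌈261/274⌉ = 2−1 = 1  ← one
n=2: ⌈595/274⌉−⌈428/274⌉ = 3−2 = 1  ← one
n=3: ⌈762/274⌉−⌈595/274⌉ = 3−3 = 0
n=4: ⌈929/274⌉−⌈762/274⌉ = 4−3 = 1  ← one
n=5: ⌈1096/274⌉−⌈929/274⌉ = 4−4 = 0
n=6: ⌈1263/274⌉−⌈1096/274⌉ = 5−4 = 1  ← one
positions of the first 4 ones: 1 2 4 6

1 2 4 6


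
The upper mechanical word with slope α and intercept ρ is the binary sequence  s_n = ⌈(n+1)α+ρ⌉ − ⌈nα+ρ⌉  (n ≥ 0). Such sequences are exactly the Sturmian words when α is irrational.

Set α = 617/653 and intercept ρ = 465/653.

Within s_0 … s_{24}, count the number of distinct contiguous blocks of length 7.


8

t_n = ⌈(n·617+465)/653⌉ for n = 0 … 25:
  n=0…9: ⌈465/653⌉=1 ⌈1082/653⌉=2 ⌈1699/653⌉=3 ⌈2316/653⌉=4 ⌈2933/653⌉=5 ⌈3550/653⌉=6 ⌈4167/653⌉=7 ⌈4784/653⌉=8 ⌈5401/653⌉=9 ⌈6018/653⌉=10
  n=10…19: ⌈6635/653⌉=11 ⌈7252/653⌉=12 ⌈7869/653⌉=13 ⌈8486/653⌉=13 ⌈9103/653⌉=14 ⌈9720/653⌉=15 ⌈10337/653⌉=16 ⌈10954/653⌉=17 ⌈11571/653⌉=18 ⌈12188/653⌉=19
  n=20…25: ⌈12805/653⌉=20 ⌈13422/653⌉=21 ⌈14039/653⌉=22 ⌈14656/653⌉=23 ⌈15273/653⌉=24 ⌈15890/653⌉=25
s_n = t_(n+1) − t_n for n = 0 … 24 gives
prefix = 1111111111110111111111111
slide a length-7 window over [0..6] … [18..24] (19 windows); first occurrence of each distinct factor:
  [  0..  6] 1111111
  [  6.. 12] 1111110
  [  7.. 13] 1111101
  [  8.. 14] 1111011
  [  9.. 15] 1110111
  [ 10.. 16] 1101111
  [ 11.. 17] 1011111
  [ 12.. 18] 0111111
  (the other 11 windows repeat one of these)
distinct factors: {0111111, 1011111, 1101111, 1110111, 1111011, 1111101, 1111110, 1111111}
count = 8  (Sturmian bound for length 7 is 8)


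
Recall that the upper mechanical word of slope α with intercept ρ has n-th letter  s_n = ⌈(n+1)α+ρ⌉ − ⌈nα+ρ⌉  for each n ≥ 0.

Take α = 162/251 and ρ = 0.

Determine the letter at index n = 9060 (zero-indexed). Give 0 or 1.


(n+1)α + ρ = (9061·162) / 251 = 1467882/251
nα + ρ     = (9060·162) / 251 = 1467720/251
⌈1467882/251⌉ = 5849,  ⌈1467720/251⌉ = 5848
s_{9060} = 5849 − 5848 = 1

1


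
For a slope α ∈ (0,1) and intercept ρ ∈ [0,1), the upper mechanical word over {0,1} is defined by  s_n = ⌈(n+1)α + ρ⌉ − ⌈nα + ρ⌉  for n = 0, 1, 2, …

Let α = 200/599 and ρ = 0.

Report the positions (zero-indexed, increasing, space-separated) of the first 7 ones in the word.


n=0: ⌈200/599⌉−⌈0/599⌉ = 1−0 = 1  ← one
n=1: ⌈400/599⌉−⌈200/599⌉ = 1−1 = 0
n=2: ⌈600/599⌉−⌈400/599⌉ = 2−1 = 1  ← one
n=3: ⌈800/599⌉−⌈600/599⌉ = 2−2 = 0
n=4: ⌈1000/599⌉−⌈800/599⌉ = 2−2 = 0
n=5: ⌈1200/599⌉−⌈1000/599⌉ = 3−2 = 1  ← one
n=6: ⌈1400/599⌉−⌈1200/599⌉ = 3−3 = 0
n=7: ⌈1600/599⌉−⌈1400/599⌉ = 3−3 = 0
n=8: ⌈1800/599⌉−⌈1600/599⌉ = 4−3 = 1  ← one
n=9: ⌈2000/599⌉−⌈1800/599⌉ = 4−4 = 0
n=10: ⌈2200/599⌉−⌈2000/599⌉ = 4−4 = 0
n=11: ⌈2400/599⌉−⌈2200/599⌉ = 5−4 = 1  ← one
n=12: ⌈2600/599⌉−⌈2400/599⌉ = 5−5 = 0
n=13: ⌈2800/599⌉−⌈2600/599⌉ = 5−5 = 0
n=14: ⌈3000/599⌉−⌈2800/599⌉ = 6−5 = 1  ← one
n=15: ⌈3200/599⌉−⌈3000/599⌉ = 6−6 = 0
n=16: ⌈3400/599⌉−⌈3200/599⌉ = 6−6 = 0
n=17: ⌈3600/599⌉−⌈3400/599⌉ = 7−6 = 1  ← one
positions of the first 7 ones: 0 2 5 8 11 14 17

0 2 5 8 11 14 17


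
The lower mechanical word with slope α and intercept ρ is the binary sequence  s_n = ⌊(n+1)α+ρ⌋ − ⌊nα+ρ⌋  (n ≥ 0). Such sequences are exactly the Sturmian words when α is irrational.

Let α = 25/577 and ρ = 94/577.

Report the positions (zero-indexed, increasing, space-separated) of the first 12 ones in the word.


19 42 65 88 111 134 157 180 203 227 250 273

n=0: ⌊119/577⌋−⌊94/577⌋ = 0−0 = 0
n=1: ⌊144/577⌋−⌊119/577⌋ = 0−0 = 0
  …
n=19: ⌊594/577⌋−⌊569/577⌋ = 1−0 = 1  ← one
n=20: ⌊619/577⌋−⌊594/577⌋ = 1−1 = 0
n=21: ⌊644/577⌋−⌊619/577⌋ = 1−1 = 0
  …
n=42: ⌊1169/577⌋−⌊1144/577⌋ = 2−1 = 1  ← one
n=43: ⌊1194/577⌋−⌊1169/577⌋ = 2−2 = 0
n=44: ⌊1219/577⌋−⌊1194/577⌋ = 2−2 = 0
  …
n=65: ⌊1744/577⌋−⌊1719/577⌋ = 3−2 = 1  ← one
n=66: ⌊1769/577⌋−⌊1744/577⌋ = 3−3 = 0
n=67: ⌊1794/577⌋−⌊1769/577⌋ = 3−3 = 0
  …
n=88: ⌊2319/577⌋−⌊2294/577⌋ = 4−3 = 1  ← one
n=89: ⌊2344/577⌋−⌊2319/577⌋ = 4−4 = 0
n=90: ⌊2369/577⌋−⌊2344/577⌋ = 4−4 = 0
  …
n=111: ⌊2894/577⌋−⌊2869/577⌋ = 5−4 = 1  ← one
n=112: ⌊2919/577⌋−⌊2894/577⌋ = 5−5 = 0
n=113: ⌊2944/577⌋−⌊2919/577⌋ = 5−5 = 0
  …
n=134: ⌊3469/577⌋−⌊3444/577⌋ = 6−5 = 1  ← one
n=135: ⌊3494/577⌋−⌊3469/577⌋ = 6−6 = 0
n=136: ⌊3519/577⌋−⌊3494/577⌋ = 6−6 = 0
  …
n=157: ⌊4044/577⌋−⌊4019/577⌋ = 7−6 = 1  ← one
n=158: ⌊4069/577⌋−⌊4044/577⌋ = 7−7 = 0
n=159: ⌊4094/577⌋−⌊4069/577⌋ = 7−7 = 0
  …
n=180: ⌊4619/577⌋−⌊4594/577⌋ = 8−7 = 1  ← one
n=181: ⌊4644/577⌋−⌊4619/577⌋ = 8−8 = 0
n=182: ⌊4669/577⌋−⌊4644/577⌋ = 8−8 = 0
  …
n=203: ⌊5194/577⌋−⌊5169/577⌋ = 9−8 = 1  ← one
n=204: ⌊5219/577⌋−⌊5194/577⌋ = 9−9 = 0
n=205: ⌊5244/577⌋−⌊5219/577⌋ = 9−9 = 0
  …
n=227: ⌊5794/577⌋−⌊5769/577⌋ = 10−9 = 1  ← one
n=228: ⌊5819/577⌋−⌊5794/577⌋ = 10−10 = 0
n=229: ⌊5844/577⌋−⌊5819/577⌋ = 10−10 = 0
  …
n=250: ⌊6369/577⌋−⌊6344/577⌋ = 11−10 = 1  ← one
n=251: ⌊6394/577⌋−⌊6369/577⌋ = 11−11 = 0
n=252: ⌊6419/577⌋−⌊6394/577⌋ = 11−11 = 0
  …
n=273: ⌊6944/577⌋−⌊6919/577⌋ = 12−11 = 1  ← one
positions of the first 12 ones: 19 42 65 88 111 134 157 180 203 227 250 273


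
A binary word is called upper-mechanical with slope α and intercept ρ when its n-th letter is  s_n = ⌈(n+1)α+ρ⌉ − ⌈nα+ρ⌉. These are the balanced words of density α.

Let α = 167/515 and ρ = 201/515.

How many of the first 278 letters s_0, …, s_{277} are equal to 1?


#1s = Σ_{n=0}^{277} s_n = Σ_{n=0}^{277} (⌈(n+1)α+ρ⌉ − ⌈nα+ρ⌉)
the sum telescopes: every ⌈nα+ρ⌉ with 0 < n < 278 appears once with + and once with −, leaving ⌈278α+ρ⌉ − ⌈0·α+ρ⌉
278α + ρ = (278·167 + 201) / 515 = 46627/515
ρ = 201/515
⌈46627/515⌉ = 91,  ⌈201/515⌉ = 1
#1s = 91 − 1 = 90

90


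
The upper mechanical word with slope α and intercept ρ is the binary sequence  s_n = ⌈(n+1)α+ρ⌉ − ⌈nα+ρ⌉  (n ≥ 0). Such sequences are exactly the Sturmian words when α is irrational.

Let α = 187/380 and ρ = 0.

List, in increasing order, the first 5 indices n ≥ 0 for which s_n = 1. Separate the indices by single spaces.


0 2 4 6 8

n=0: ⌈187/380⌉−⌈0/380⌉ = 1−0 = 1  ← one
n=1: ⌈374/380⌉−⌈187/380⌉ = 1−1 = 0
n=2: ⌈561/380⌉−⌈374/380⌉ = 2−1 = 1  ← one
n=3: ⌈748/380⌉−⌈561/380⌉ = 2−2 = 0
n=4: ⌈935/380⌉−⌈748/380⌉ = 3−2 = 1  ← one
n=5: ⌈1122/380⌉−⌈935/380⌉ = 3−3 = 0
n=6: ⌈1309/380⌉−⌈1122/380⌉ = 4−3 = 1  ← one
n=7: ⌈1496/380⌉−⌈1309/380⌉ = 4−4 = 0
n=8: ⌈1683/380⌉−⌈1496/380⌉ = 5−4 = 1  ← one
positions of the first 5 ones: 0 2 4 6 8


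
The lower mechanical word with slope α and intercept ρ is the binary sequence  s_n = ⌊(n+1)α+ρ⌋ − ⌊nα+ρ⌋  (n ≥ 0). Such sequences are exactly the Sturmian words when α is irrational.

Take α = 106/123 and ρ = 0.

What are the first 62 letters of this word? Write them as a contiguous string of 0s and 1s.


01111110111111011111101111110111111101111110111111011111101111

n=0: ⌊(1·106)/123⌋ − ⌊(0·106)/123⌋ = ⌊106/123⌋ − ⌊0/123⌋ = 0 − 0 = 0
n=1: ⌊(2·106)/123⌋ − ⌊(1·106)/123⌋ = ⌊212/123⌋ − ⌊106/123⌋ = 1 − 0 = 1
n=2: ⌊(3·106)/123⌋ − ⌊(2·106)/123⌋ = ⌊318/123⌋ − ⌊212/123⌋ = 2 − 1 = 1
n=3: ⌊(4·106)/123⌋ − ⌊(3·106)/123⌋ = ⌊424/123⌋ − ⌊318/123⌋ = 3 − 2 = 1
n=4: ⌊(5·106)/123⌋ − ⌊(4·106)/123⌋ = ⌊530/123⌋ − ⌊424/123⌋ = 4 − 3 = 1
n=5: ⌊(6·106)/123⌋ − ⌊(5·106)/123⌋ = ⌊636/123⌋ − ⌊530/123⌋ = 5 − 4 = 1
n=6: ⌊(7·106)/123⌋ − ⌊(6·106)/123⌋ = ⌊742/123⌋ − ⌊636/123⌋ = 6 − 5 = 1
n=7: ⌊(8·106)/123⌋ − ⌊(7·106)/123⌋ = ⌊848/123⌋ − ⌊742/123⌋ = 6 − 6 = 0
n=8: ⌊(9·106)/123⌋ − ⌊(8·106)/123⌋ = ⌊954/123⌋ − ⌊848/123⌋ = 7 − 6 = 1
n=9: ⌊(10·106)/123⌋ − ⌊(9·106)/123⌋ = ⌊1060/123⌋ − ⌊954/123⌋ = 8 − 7 = 1
n=10: ⌊(11·106)/123⌋ − ⌊(10·106)/123⌋ = ⌊1166/123⌋ − ⌊1060/123⌋ = 9 − 8 = 1
n=11: ⌊(12·106)/123⌋ − ⌊(11·106)/123⌋ = ⌊1272/123⌋ − ⌊1166/123⌋ = 10 − 9 = 1
n=12: ⌊(13·106)/123⌋ − ⌊(12·106)/123⌋ = ⌊1378/123⌋ − ⌊1272/123⌋ = 11 − 10 = 1
n=13: ⌊(14·106)/123⌋ − ⌊(13·106)/123⌋ = ⌊1484/123⌋ − ⌊1378/123⌋ = 12 − 11 = 1
n=14: ⌊(15·106)/123⌋ − ⌊(14·106)/123⌋ = ⌊1590/123⌋ − ⌊1484/123⌋ = 12 − 12 = 0
n=15: ⌊(16·106)/123⌋ − ⌊(15·106)/123⌋ = ⌊1696/123⌋ − ⌊1590/123⌋ = 13 − 12 = 1
n=16: ⌊(17·106)/123⌋ − ⌊(16·106)/123⌋ = ⌊1802/123⌋ − ⌊1696/123⌋ = 14 − 13 = 1
n=17: ⌊(18·106)/123⌋ − ⌊(17·106)/123⌋ = ⌊1908/123⌋ − ⌊1802/123⌋ = 15 − 14 = 1
n=18: ⌊(19·106)/123⌋ − ⌊(18·106)/123⌋ = ⌊2014/123⌋ − ⌊1908/123⌋ = 16 − 15 = 1
n=19: ⌊(20·106)/123⌋ − ⌊(19·106)/123⌋ = ⌊2120/123⌋ − ⌊2014/123⌋ = 17 − 16 = 1
n=20: ⌊(21·106)/123⌋ − ⌊(20·106)/123⌋ = ⌊2226/123⌋ − ⌊2120/123⌋ = 18 − 17 = 1
n=21: ⌊(22·106)/123⌋ − ⌊(21·106)/123⌋ = ⌊2332/123⌋ − ⌊2226/123⌋ = 18 − 18 = 0
n=22: ⌊(23·106)/123⌋ − ⌊(22·106)/123⌋ = ⌊2438/123⌋ − ⌊2332/123⌋ = 19 − 18 = 1
n=23: ⌊(24·106)/123⌋ − ⌊(23·106)/123⌋ = ⌊2544/123⌋ − ⌊2438/123⌋ = 20 − 19 = 1
n=24: ⌊(25·106)/123⌋ − ⌊(24·106)/123⌋ = ⌊2650/123⌋ − ⌊2544/123⌋ = 21 − 20 = 1
n=25: ⌊(26·106)/123⌋ − ⌊(25·106)/123⌋ = ⌊2756/123⌋ − ⌊2650/123⌋ = 22 − 21 = 1
n=26: ⌊(27·106)/123⌋ − ⌊(26·106)/123⌋ = ⌊2862/123⌋ − ⌊2756/123⌋ = 23 − 22 = 1
n=27: ⌊(28·106)/123⌋ − ⌊(27·106)/123⌋ = ⌊2968/123⌋ − ⌊2862/123⌋ = 24 − 23 = 1
n=28: ⌊(29·106)/123⌋ − ⌊(28·106)/123⌋ = ⌊3074/123⌋ − ⌊2968/123⌋ = 24 − 24 = 0
n=29: ⌊(30·106)/123⌋ − ⌊(29·106)/123⌋ = ⌊3180/123⌋ − ⌊3074/123⌋ = 25 − 24 = 1
n=30: ⌊(31·106)/123⌋ − ⌊(30·106)/123⌋ = ⌊3286/123⌋ − ⌊3180/123⌋ = 26 − 25 = 1
n=31: ⌊(32·106)/123⌋ − ⌊(31·106)/123⌋ = ⌊3392/123⌋ − ⌊3286/123⌋ = 27 − 26 = 1
n=32: ⌊(33·106)/123⌋ − ⌊(32·106)/123⌋ = ⌊3498/123⌋ − ⌊3392/123⌋ = 28 − 27 = 1
n=33: ⌊(34·106)/123⌋ − ⌊(33·106)/123⌋ = ⌊3604/123⌋ − ⌊3498/123⌋ = 29 − 28 = 1
n=34: ⌊(35·106)/123⌋ − ⌊(34·106)/123⌋ = ⌊3710/123⌋ − ⌊3604/123⌋ = 30 − 29 = 1
n=35: ⌊(36·106)/123⌋ − ⌊(35·106)/123⌋ = ⌊3816/123⌋ − ⌊3710/123⌋ = 31 − 30 = 1
n=36: ⌊(37·106)/123⌋ − ⌊(36·106)/123⌋ = ⌊3922/123⌋ − ⌊3816/123⌋ = 31 − 31 = 0
n=37: ⌊(38·106)/123⌋ − ⌊(37·106)/123⌋ = ⌊4028/123⌋ − ⌊3922/123⌋ = 32 − 31 = 1
n=38: ⌊(39·106)/123⌋ − ⌊(38·106)/123⌋ = ⌊4134/123⌋ − ⌊4028/123⌋ = 33 − 32 = 1
n=39: ⌊(40·106)/123⌋ − ⌊(39·106)/123⌋ = ⌊4240/123⌋ − ⌊4134/123⌋ = 34 − 33 = 1
n=40: ⌊(41·106)/123⌋ − ⌊(40·106)/123⌋ = ⌊4346/123⌋ − ⌊4240/123⌋ = 35 − 34 = 1
n=41: ⌊(42·106)/123⌋ − ⌊(41·106)/123⌋ = ⌊4452/123⌋ − ⌊4346/123⌋ = 36 − 35 = 1
n=42: ⌊(43·106)/123⌋ − ⌊(42·106)/123⌋ = ⌊4558/123⌋ − ⌊4452/123⌋ = 37 − 36 = 1
n=43: ⌊(44·106)/123⌋ − ⌊(43·106)/123⌋ = ⌊4664/123⌋ − ⌊4558/123⌋ = 37 − 37 = 0
n=44: ⌊(45·106)/123⌋ − ⌊(44·106)/123⌋ = ⌊4770/123⌋ − ⌊4664/123⌋ = 38 − 37 = 1
n=45: ⌊(46·106)/123⌋ − ⌊(45·106)/123⌋ = ⌊4876/123⌋ − ⌊4770/123⌋ = 39 − 38 = 1
n=46: ⌊(47·106)/123⌋ − ⌊(46·106)/123⌋ = ⌊4982/123⌋ − ⌊4876/123⌋ = 40 − 39 = 1
n=47: ⌊(48·106)/123⌋ − ⌊(47·106)/123⌋ = ⌊5088/123⌋ − ⌊4982/123⌋ = 41 − 40 = 1
n=48: ⌊(49·106)/123⌋ − ⌊(48·106)/123⌋ = ⌊5194/123⌋ − ⌊5088/123⌋ = 42 − 41 = 1
n=49: ⌊(50·106)/123⌋ − ⌊(49·106)/123⌋ = ⌊5300/123⌋ − ⌊5194/123⌋ = 43 − 42 = 1
n=50: ⌊(51·106)/123⌋ − ⌊(50·106)/123⌋ = ⌊5406/123⌋ − ⌊5300/123⌋ = 43 − 43 = 0
n=51: ⌊(52·106)/123⌋ − ⌊(51·106)/123⌋ = ⌊5512/123⌋ − ⌊5406/123⌋ = 44 − 43 = 1
n=52: ⌊(53·106)/123⌋ − ⌊(52·106)/123⌋ = ⌊5618/123⌋ − ⌊5512/123⌋ = 45 − 44 = 1
n=53: ⌊(54·106)/123⌋ − ⌊(53·106)/123⌋ = ⌊5724/123⌋ − ⌊5618/123⌋ = 46 − 45 = 1
n=54: ⌊(55·106)/123⌋ − ⌊(54·106)/123⌋ = ⌊5830/123⌋ − ⌊5724/123⌋ = 47 − 46 = 1
n=55: ⌊(56·106)/123⌋ − ⌊(55·106)/123⌋ = ⌊5936/123⌋ − ⌊5830/123⌋ = 48 − 47 = 1
n=56: ⌊(57·106)/123⌋ − ⌊(56·106)/123⌋ = ⌊6042/123⌋ − ⌊5936/123⌋ = 49 − 48 = 1
n=57: ⌊(58·106)/123⌋ − ⌊(57·106)/123⌋ = ⌊6148/123⌋ − ⌊6042/123⌋ = 49 − 49 = 0
n=58: ⌊(59·106)/123⌋ − ⌊(58·106)/123⌋ = ⌊6254/123⌋ − ⌊6148/123⌋ = 50 − 49 = 1
n=59: ⌊(60·106)/123⌋ − ⌊(59·106)/123⌋ = ⌊6360/123⌋ − ⌊6254/123⌋ = 51 − 50 = 1
n=60: ⌊(61·106)/123⌋ − ⌊(60·106)/123⌋ = ⌊6466/123⌋ − ⌊6360/123⌋ = 52 − 51 = 1
n=61: ⌊(62·106)/123⌋ − ⌊(61·106)/123⌋ = ⌊6572/123⌋ − ⌊6466/123⌋ = 53 − 52 = 1


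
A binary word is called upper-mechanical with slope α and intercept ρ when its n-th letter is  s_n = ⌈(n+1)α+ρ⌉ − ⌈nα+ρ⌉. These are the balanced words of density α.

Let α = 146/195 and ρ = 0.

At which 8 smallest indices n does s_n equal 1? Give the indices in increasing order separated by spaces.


0 1 2 4 5 6 8 9

n=0: ⌈146/195⌉−⌈0/195⌉ = 1−0 = 1  ← one
n=1: ⌈292/195⌉−⌈146/195⌉ = 2−1 = 1  ← one
n=2: ⌈438/195⌉−⌈292/195⌉ = 3−2 = 1  ← one
n=3: ⌈584/195⌉−⌈438/195⌉ = 3−3 = 0
n=4: ⌈730/195⌉−⌈584/195⌉ = 4−3 = 1  ← one
n=5: ⌈876/195⌉−⌈730/195⌉ = 5−4 = 1  ← one
n=6: ⌈1022/195⌉−⌈876/195⌉ = 6−5 = 1  ← one
n=7: ⌈1168/195⌉−⌈1022/195⌉ = 6−6 = 0
n=8: ⌈1314/195⌉−⌈1168/195⌉ = 7−6 = 1  ← one
n=9: ⌈1460/195⌉−⌈1314/195⌉ = 8−7 = 1  ← one
positions of the first 8 ones: 0 1 2 4 5 6 8 9


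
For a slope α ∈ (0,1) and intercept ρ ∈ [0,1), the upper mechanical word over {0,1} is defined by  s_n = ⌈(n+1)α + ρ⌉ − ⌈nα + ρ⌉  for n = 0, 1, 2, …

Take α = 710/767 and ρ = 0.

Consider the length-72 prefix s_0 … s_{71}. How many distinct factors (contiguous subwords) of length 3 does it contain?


t_n = ⌈(n·710)/767⌉ for n = 0 … 72:
  n=0…9: ⌈0/767⌉=0 ⌈710/767⌉=1 ⌈1420/767⌉=2 ⌈2130/767⌉=3 ⌈2840/767⌉=4 ⌈3550/767⌉=5 ⌈4260/767⌉=6 ⌈4970/767⌉=7 ⌈5680/767⌉=8 ⌈6390/767⌉=9
  n=10…19: ⌈7100/767⌉=10 ⌈7810/767⌉=11 ⌈8520/767⌉=12 ⌈9230/767⌉=13 ⌈9940/767⌉=13 ⌈10650/767⌉=14 ⌈11360/767⌉=15 ⌈12070/767⌉=16 ⌈12780/767⌉=17 ⌈13490/767⌉=18
  n=20…29: ⌈14200/767⌉=19 ⌈14910/767⌉=20 ⌈15620/767⌉=21 ⌈16330/767⌉=22 ⌈17040/767⌉=23 ⌈17750/767⌉=24 ⌈18460/767⌉=25 ⌈19170/767⌉=25 ⌈19880/767⌉=26 ⌈20590/767⌉=27
  n=30…39: ⌈21300/767⌉=28 ⌈22010/767⌉=29 ⌈22720/767⌉=30 ⌈23430/767⌉=31 ⌈24140/767⌉=32 ⌈24850/767⌉=33 ⌈25560/767⌉=34 ⌈26270/767⌉=35 ⌈26980/767⌉=36 ⌈27690/767⌉=37
  n=40…49: ⌈28400/767⌉=38 ⌈29110/767⌉=38 ⌈29820/767⌉=39 ⌈30530/767⌉=40 ⌈31240/767⌉=41 ⌈31950/767⌉=42 ⌈32660/767⌉=43 ⌈33370/767⌉=44 ⌈34080/767⌉=45 ⌈34790/767⌉=46
  n=50…59: ⌈35500/767⌉=47 ⌈36210/767⌉=48 ⌈36920/767⌉=49 ⌈37630/767⌉=50 ⌈38340/767⌉=50 ⌈39050/767⌉=51 ⌈39760/767⌉=52 ⌈40470/767⌉=53 ⌈41180/767⌉=54 ⌈41890/767⌉=55
  n=60…69: ⌈42600/767⌉=56 ⌈43310/767⌉=57 ⌈44020/767⌉=58 ⌈44730/767⌉=59 ⌈45440/767⌉=60 ⌈46150/767⌉=61 ⌈46860/767⌉=62 ⌈47570/767⌉=63 ⌈48280/767⌉=63 ⌈48990/767⌉=64
  n=70…72: ⌈49700/767⌉=65 ⌈50410/767⌉=66 ⌈51120/767⌉=67
s_n = t_(n+1) − t_n for n = 0 … 71 gives
prefix = 111111111111101111111111110111111111111101111111111110111111111111101111
slide a length-3 window over [0..2] … [69..71] (70 windows); first occurrence of each distinct factor:
  [  0..  2] 111
  [ 11.. 13] 110
  [ 12.. 14] 101
  [ 13.. 15] 011
  (the other 66 windows repeat one of these)
distinct factors: {011, 101, 110, 111}
count = 4  (Sturmian bound for length 3 is 4)

4


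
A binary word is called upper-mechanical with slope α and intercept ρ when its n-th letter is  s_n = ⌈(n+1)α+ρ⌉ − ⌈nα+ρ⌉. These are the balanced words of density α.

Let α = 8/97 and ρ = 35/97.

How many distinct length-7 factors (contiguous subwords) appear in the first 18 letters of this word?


t_n = ⌈(n·8+35)/97⌉ for n = 0 … 18:
  n=0…9: ⌈35/97⌉=1 ⌈43/97⌉=1 ⌈51/97⌉=1 ⌈59/97⌉=1 ⌈67/97⌉=1 ⌈75/97⌉=1 ⌈83/97⌉=1 ⌈91/97⌉=1 ⌈99/97⌉=2 ⌈107/97⌉=2
  n=10…18: ⌈115/97⌉=2 ⌈123/97⌉=2 ⌈131/97⌉=2 ⌈139/97⌉=2 ⌈147/97⌉=2 ⌈155/97⌉=2 ⌈163/97⌉=2 ⌈171/97⌉=2 ⌈179/97⌉=2
s_n = t_(n+1) − t_n for n = 0 … 17 gives
prefix = 000000010000000000
slide a length-7 window over [0..6] … [11..17] (12 windows); first occurrence of each distinct factor:
  [  0..  6] 0000000
  [  1..  7] 0000001
  [  2..  8] 0000010
  [  3..  9] 0000100
  [  4.. 10] 0001000
  [  5.. 11] 0010000
  [  6.. 12] 0100000
  [  7.. 13] 1000000
  (the other 4 windows repeat one of these)
distinct factors: {0000000, 0000001, 0000010, 0000100, 0001000, 0010000, 0100000, 1000000}
count = 8  (Sturmian bound for length 7 is 8)

8


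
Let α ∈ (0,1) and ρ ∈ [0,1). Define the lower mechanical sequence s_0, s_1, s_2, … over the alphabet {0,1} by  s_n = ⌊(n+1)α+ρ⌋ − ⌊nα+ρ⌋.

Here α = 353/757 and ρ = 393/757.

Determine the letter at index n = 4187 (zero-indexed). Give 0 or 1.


(n+1)α + ρ = (4188·353 + 393) / 757 = 1478757/757
nα + ρ     = (4187·353 + 393) / 757 = 1478404/757
⌊1478757/757⌋ = 1953,  ⌊1478404/757⌋ = 1952
s_{4187} = 1953 − 1952 = 1

1


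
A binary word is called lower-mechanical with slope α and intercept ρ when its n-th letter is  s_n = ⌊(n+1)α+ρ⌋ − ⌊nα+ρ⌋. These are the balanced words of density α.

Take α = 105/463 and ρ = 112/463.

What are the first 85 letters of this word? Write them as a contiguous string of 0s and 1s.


n=0: ⌊(1·105+112)/463⌋ − ⌊(0·105+112)/463⌋ = ⌊217/463⌋ − ⌊112/463⌋ = 0 − 0 = 0
n=1: ⌊(2·105+112)/463⌋ − ⌊(1·105+112)/463⌋ = ⌊322/463⌋ − ⌊217/463⌋ = 0 − 0 = 0
n=2: ⌊(3·105+112)/463⌋ − ⌊(2·105+112)/463⌋ = ⌊427/463⌋ − ⌊322/463⌋ = 0 − 0 = 0
n=3: ⌊(4·105+112)/463⌋ − ⌊(3·105+112)/463⌋ = ⌊532/463⌋ − ⌊427/463⌋ = 1 − 0 = 1
n=4: ⌊(5·105+112)/463⌋ − ⌊(4·105+112)/463⌋ = ⌊637/463⌋ − ⌊532/463⌋ = 1 − 1 = 0
n=5: ⌊(6·105+112)/463⌋ − ⌊(5·105+112)/463⌋ = ⌊742/463⌋ − ⌊637/463⌋ = 1 − 1 = 0
n=6: ⌊(7·105+112)/463⌋ − ⌊(6·105+112)/463⌋ = ⌊847/463⌋ − ⌊742/463⌋ = 1 − 1 = 0
n=7: ⌊(8·105+112)/463⌋ − ⌊(7·105+112)/463⌋ = ⌊952/463⌋ − ⌊847/463⌋ = 2 − 1 = 1
n=8: ⌊(9·105+112)/463⌋ − ⌊(8·105+112)/463⌋ = ⌊1057/463⌋ − ⌊952/463⌋ = 2 − 2 = 0
n=9: ⌊(10·105+112)/463⌋ − ⌊(9·105+112)/463⌋ = ⌊1162/463⌋ − ⌊1057/463⌋ = 2 − 2 = 0
n=10: ⌊(11·105+112)/463⌋ − ⌊(10·105+112)/463⌋ = ⌊1267/463⌋ − ⌊1162/463⌋ = 2 − 2 = 0
n=11: ⌊(12·105+112)/463⌋ − ⌊(11·105+112)/463⌋ = ⌊1372/463⌋ − ⌊1267/463⌋ = 2 − 2 = 0
n=12: ⌊(13·105+112)/463⌋ − ⌊(12·105+112)/463⌋ = ⌊1477/463⌋ − ⌊1372/463⌋ = 3 − 2 = 1
n=13: ⌊(14·105+112)/463⌋ − ⌊(13·105+112)/463⌋ = ⌊1582/463⌋ − ⌊1477/463⌋ = 3 − 3 = 0
n=14: ⌊(15·105+112)/463⌋ − ⌊(14·105+112)/463⌋ = ⌊1687/463⌋ − ⌊1582/463⌋ = 3 − 3 = 0
n=15: ⌊(16·105+112)/463⌋ − ⌊(15·105+112)/463⌋ = ⌊1792/463⌋ − ⌊1687/463⌋ = 3 − 3 = 0
n=16: ⌊(17·105+112)/463⌋ − ⌊(16·105+112)/463⌋ = ⌊1897/463⌋ − ⌊1792/463⌋ = 4 − 3 = 1
n=17: ⌊(18·105+112)/463⌋ − ⌊(17·105+112)/463⌋ = ⌊2002/463⌋ − ⌊1897/463⌋ = 4 − 4 = 0
n=18: ⌊(19·105+112)/463⌋ − ⌊(18·105+112)/463⌋ = ⌊2107/463⌋ − ⌊2002/463⌋ = 4 − 4 = 0
n=19: ⌊(20·105+112)/463⌋ − ⌊(19·105+112)/463⌋ = ⌊2212/463⌋ − ⌊2107/463⌋ = 4 − 4 = 0
n=20: ⌊(21·105+112)/463⌋ − ⌊(20·105+112)/463⌋ = ⌊2317/463⌋ − ⌊2212/463⌋ = 5 − 4 = 1
n=21: ⌊(22·105+112)/463⌋ − ⌊(21·105+112)/463⌋ = ⌊2422/463⌋ − ⌊2317/463⌋ = 5 − 5 = 0
n=22: ⌊(23·105+112)/463⌋ − ⌊(22·105+112)/463⌋ = ⌊2527/463⌋ − ⌊2422/463⌋ = 5 − 5 = 0
n=23: ⌊(24·105+112)/463⌋ − ⌊(23·105+112)/463⌋ = ⌊2632/463⌋ − ⌊2527/463⌋ = 5 − 5 = 0
n=24: ⌊(25·105+112)/463⌋ − ⌊(24·105+112)/463⌋ = ⌊2737/463⌋ − ⌊2632/463⌋ = 5 − 5 = 0
n=25: ⌊(26·105+112)/463⌋ − ⌊(25·105+112)/463⌋ = ⌊2842/463⌋ − ⌊2737/463⌋ = 6 − 5 = 1
n=26: ⌊(27·105+112)/463⌋ − ⌊(26·105+112)/463⌋ = ⌊2947/463⌋ − ⌊2842/463⌋ = 6 − 6 = 0
n=27: ⌊(28·105+112)/463⌋ − ⌊(27·105+112)/463⌋ = ⌊3052/463⌋ − ⌊2947/463⌋ = 6 − 6 = 0
n=28: ⌊(29·105+112)/463⌋ − ⌊(28·105+112)/463⌋ = ⌊3157/463⌋ − ⌊3052/463⌋ = 6 − 6 = 0
n=29: ⌊(30·105+112)/463⌋ − ⌊(29·105+112)/463⌋ = ⌊3262/463⌋ − ⌊3157/463⌋ = 7 − 6 = 1
n=30: ⌊(31·105+112)/463⌋ − ⌊(30·105+112)/463⌋ = ⌊3367/463⌋ − ⌊3262/463⌋ = 7 − 7 = 0
n=31: ⌊(32·105+112)/463⌋ − ⌊(31·105+112)/463⌋ = ⌊3472/463⌋ − ⌊3367/463⌋ = 7 − 7 = 0
n=32: ⌊(33·105+112)/463⌋ − ⌊(32·105+112)/463⌋ = ⌊3577/463⌋ − ⌊3472/463⌋ = 7 − 7 = 0
n=33: ⌊(34·105+112)/463⌋ − ⌊(33·105+112)/463⌋ = ⌊3682/463⌋ − ⌊3577/463⌋ = 7 − 7 = 0
n=34: ⌊(35·105+112)/463⌋ − ⌊(34·105+112)/463⌋ = ⌊3787/463⌋ − ⌊3682/463⌋ = 8 − 7 = 1
n=35: ⌊(36·105+112)/463⌋ − ⌊(35·105+112)/463⌋ = ⌊3892/463⌋ − ⌊3787/463⌋ = 8 − 8 = 0
n=36: ⌊(37·105+112)/463⌋ − ⌊(36·105+112)/463⌋ = ⌊3997/463⌋ − ⌊3892/463⌋ = 8 − 8 = 0
n=37: ⌊(38·105+112)/463⌋ − ⌊(37·105+112)/463⌋ = ⌊4102/463⌋ − ⌊3997/463⌋ = 8 − 8 = 0
n=38: ⌊(39·105+112)/463⌋ − ⌊(38·105+112)/463⌋ = ⌊4207/463⌋ − ⌊4102/463⌋ = 9 − 8 = 1
n=39: ⌊(40·105+112)/463⌋ − ⌊(39·105+112)/463⌋ = ⌊4312/463⌋ − ⌊4207/463⌋ = 9 − 9 = 0
n=40: ⌊(41·105+112)/463⌋ − ⌊(40·105+112)/463⌋ = ⌊4417/463⌋ − ⌊4312/463⌋ = 9 − 9 = 0
n=41: ⌊(42·105+112)/463⌋ − ⌊(41·105+112)/463⌋ = ⌊4522/463⌋ − ⌊4417/463⌋ = 9 − 9 = 0
n=42: ⌊(43·105+112)/463⌋ − ⌊(42·105+112)/463⌋ = ⌊4627/463⌋ − ⌊4522/463⌋ = 9 − 9 = 0
n=43: ⌊(44·105+112)/463⌋ − ⌊(43·105+112)/463⌋ = ⌊4732/463⌋ − ⌊4627/463⌋ = 10 − 9 = 1
n=44: ⌊(45·105+112)/463⌋ − ⌊(44·105+112)/463⌋ = ⌊4837/463⌋ − ⌊4732/463⌋ = 10 − 10 = 0
n=45: ⌊(46·105+112)/463⌋ − ⌊(45·105+112)/463⌋ = ⌊4942/463⌋ − ⌊4837/463⌋ = 10 − 10 = 0
n=46: ⌊(47·105+112)/463⌋ − ⌊(46·105+112)/463⌋ = ⌊5047/463⌋ − ⌊4942/463⌋ = 10 − 10 = 0
n=47: ⌊(48·105+112)/463⌋ − ⌊(47·105+112)/463⌋ = ⌊5152/463⌋ − ⌊5047/463⌋ = 11 − 10 = 1
n=48: ⌊(49·105+112)/463⌋ − ⌊(48·105+112)/463⌋ = ⌊5257/463⌋ − ⌊5152/463⌋ = 11 − 11 = 0
n=49: ⌊(50·105+112)/463⌋ − ⌊(49·105+112)/463⌋ = ⌊5362/463⌋ − ⌊5257/463⌋ = 11 − 11 = 0
n=50: ⌊(51·105+112)/463⌋ − ⌊(50·105+112)/463⌋ = ⌊5467/463⌋ − ⌊5362/463⌋ = 11 − 11 = 0
n=51: ⌊(52·105+112)/463⌋ − ⌊(51·105+112)/463⌋ = ⌊5572/463⌋ − ⌊5467/463⌋ = 12 − 11 = 1
n=52: ⌊(53·105+112)/463⌋ − ⌊(52·105+112)/463⌋ = ⌊5677/463⌋ − ⌊5572/463⌋ = 12 − 12 = 0
n=53: ⌊(54·105+112)/463⌋ − ⌊(53·105+112)/463⌋ = ⌊5782/463⌋ − ⌊5677/463⌋ = 12 − 12 = 0
n=54: ⌊(55·105+112)/463⌋ − ⌊(54·105+112)/463⌋ = ⌊5887/463⌋ − ⌊5782/463⌋ = 12 − 12 = 0
n=55: ⌊(56·105+112)/463⌋ − ⌊(55·105+112)/463⌋ = ⌊5992/463⌋ − ⌊5887/463⌋ = 12 − 12 = 0
n=56: ⌊(57·105+112)/463⌋ − ⌊(56·105+112)/463⌋ = ⌊6097/463⌋ − ⌊5992/463⌋ = 13 − 12 = 1
n=57: ⌊(58·105+112)/463⌋ − ⌊(57·105+112)/463⌋ = ⌊6202/463⌋ − ⌊6097/463⌋ = 13 − 13 = 0
n=58: ⌊(59·105+112)/463⌋ − ⌊(58·105+112)/463⌋ = ⌊6307/463⌋ − ⌊6202/463⌋ = 13 − 13 = 0
n=59: ⌊(60·105+112)/463⌋ − ⌊(59·105+112)/463⌋ = ⌊6412/463⌋ − ⌊6307/463⌋ = 13 − 13 = 0
n=60: ⌊(61·105+112)/463⌋ − ⌊(60·105+112)/463⌋ = ⌊6517/463⌋ − ⌊6412/463⌋ = 14 − 13 = 1
n=61: ⌊(62·105+112)/463⌋ − ⌊(61·105+112)/463⌋ = ⌊6622/463⌋ − ⌊6517/463⌋ = 14 − 14 = 0
n=62: ⌊(63·105+112)/463⌋ − ⌊(62·105+112)/463⌋ = ⌊6727/463⌋ − ⌊6622/463⌋ = 14 − 14 = 0
n=63: ⌊(64·105+112)/463⌋ − ⌊(63·105+112)/463⌋ = ⌊6832/463⌋ − ⌊6727/463⌋ = 14 − 14 = 0
n=64: ⌊(65·105+112)/463⌋ − ⌊(64·105+112)/463⌋ = ⌊6937/463⌋ − ⌊6832/463⌋ = 14 − 14 = 0
n=65: ⌊(66·105+112)/463⌋ − ⌊(65·105+112)/463⌋ = ⌊7042/463⌋ − ⌊6937/463⌋ = 15 − 14 = 1
n=66: ⌊(67·105+112)/463⌋ − ⌊(66·105+112)/463⌋ = ⌊7147/463⌋ − ⌊7042/463⌋ = 15 − 15 = 0
n=67: ⌊(68·105+112)/463⌋ − ⌊(67·105+112)/463⌋ = ⌊7252/463⌋ − ⌊7147/463⌋ = 15 − 15 = 0
n=68: ⌊(69·105+112)/463⌋ − ⌊(68·105+112)/463⌋ = ⌊7357/463⌋ − ⌊7252/463⌋ = 15 − 15 = 0
n=69: ⌊(70·105+112)/463⌋ − ⌊(69·105+112)/463⌋ = ⌊7462/463⌋ − ⌊7357/463⌋ = 16 − 15 = 1
n=70: ⌊(71·105+112)/463⌋ − ⌊(70·105+112)/463⌋ = ⌊7567/463⌋ − ⌊7462/463⌋ = 16 − 16 = 0
n=71: ⌊(72·105+112)/463⌋ − ⌊(71·105+112)/463⌋ = ⌊7672/463⌋ − ⌊7567/463⌋ = 16 − 16 = 0
n=72: ⌊(73·105+112)/463⌋ − ⌊(72·105+112)/463⌋ = ⌊7777/463⌋ − ⌊7672/463⌋ = 16 − 16 = 0
n=73: ⌊(74·105+112)/463⌋ − ⌊(73·105+112)/463⌋ = ⌊7882/463⌋ − ⌊7777/463⌋ = 17 − 16 = 1
n=74: ⌊(75·105+112)/463⌋ − ⌊(74·105+112)/463⌋ = ⌊7987/463⌋ − ⌊7882/463⌋ = 17 − 17 = 0
n=75: ⌊(76·105+112)/463⌋ − ⌊(75·105+112)/463⌋ = ⌊8092/463⌋ − ⌊7987/463⌋ = 17 − 17 = 0
n=76: ⌊(77·105+112)/463⌋ − ⌊(76·105+112)/463⌋ = ⌊8197/463⌋ − ⌊8092/463⌋ = 17 − 17 = 0
n=77: ⌊(78·105+112)/463⌋ − ⌊(77·105+112)/463⌋ = ⌊8302/463⌋ − ⌊8197/463⌋ = 17 − 17 = 0
n=78: ⌊(79·105+112)/463⌋ − ⌊(78·105+112)/463⌋ = ⌊8407/463⌋ − ⌊8302/463⌋ = 18 − 17 = 1
n=79: ⌊(80·105+112)/463⌋ − ⌊(79·105+112)/463⌋ = ⌊8512/463⌋ − ⌊8407/463⌋ = 18 − 18 = 0
n=80: ⌊(81·105+112)/463⌋ − ⌊(80·105+112)/463⌋ = ⌊8617/463⌋ − ⌊8512/463⌋ = 18 − 18 = 0
n=81: ⌊(82·105+112)/463⌋ − ⌊(81·105+112)/463⌋ = ⌊8722/463⌋ − ⌊8617/463⌋ = 18 − 18 = 0
n=82: ⌊(83·105+112)/463⌋ − ⌊(82·105+112)/463⌋ = ⌊8827/463⌋ − ⌊8722/463⌋ = 19 − 18 = 1
n=83: ⌊(84·105+112)/463⌋ − ⌊(83·105+112)/463⌋ = ⌊8932/463⌋ − ⌊8827/463⌋ = 19 − 19 = 0
n=84: ⌊(85·105+112)/463⌋ − ⌊(84·105+112)/463⌋ = ⌊9037/463⌋ − ⌊8932/463⌋ = 19 − 19 = 0

0001000100001000100010000100010000100010000100010001000010001000010001000100001000100


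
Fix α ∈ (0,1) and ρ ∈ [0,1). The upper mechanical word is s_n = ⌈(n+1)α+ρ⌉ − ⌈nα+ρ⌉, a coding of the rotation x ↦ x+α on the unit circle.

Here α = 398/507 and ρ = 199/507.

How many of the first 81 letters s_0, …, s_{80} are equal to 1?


63

#1s = Σ_{n=0}^{80} s_n = Σ_{n=0}^{80} (⌈(n+1)α+ρ⌉ − ⌈nα+ρ⌉)
the sum telescopes: every ⌈nα+ρ⌉ with 0 < n < 81 appears once with + and once with −, leaving ⌈81α+ρ⌉ − ⌈0·α+ρ⌉
81α + ρ = (81·398 + 199) / 507 = 32437/507
ρ = 199/507
⌈32437/507⌉ = 64,  ⌈199/507⌉ = 1
#1s = 64 − 1 = 63


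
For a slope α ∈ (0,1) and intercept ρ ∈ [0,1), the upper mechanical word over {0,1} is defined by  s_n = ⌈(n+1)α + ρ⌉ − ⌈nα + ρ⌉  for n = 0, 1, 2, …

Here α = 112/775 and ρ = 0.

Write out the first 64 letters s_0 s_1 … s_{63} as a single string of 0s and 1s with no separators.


n=0: ⌈(1·112)/775⌉ − ⌈(0·112)/775⌉ = ⌈112/775⌉ − ⌈0/775⌉ = 1 − 0 = 1
n=1: ⌈(2·112)/775⌉ − ⌈(1·112)/775⌉ = ⌈224/775⌉ − ⌈112/775⌉ = 1 − 1 = 0
n=2: ⌈(3·112)/775⌉ − ⌈(2·112)/775⌉ = ⌈336/775⌉ − ⌈224/775⌉ = 1 − 1 = 0
n=3: ⌈(4·112)/775⌉ − ⌈(3·112)/775⌉ = ⌈448/775⌉ − ⌈336/775⌉ = 1 − 1 = 0
n=4: ⌈(5·112)/775⌉ − ⌈(4·112)/775⌉ = ⌈560/775⌉ − ⌈448/775⌉ = 1 − 1 = 0
n=5: ⌈(6·112)/775⌉ − ⌈(5·112)/775⌉ = ⌈672/775⌉ − ⌈560/775⌉ = 1 − 1 = 0
n=6: ⌈(7·112)/775⌉ − ⌈(6·112)/775⌉ = ⌈784/775⌉ − ⌈672/775⌉ = 2 − 1 = 1
n=7: ⌈(8·112)/775⌉ − ⌈(7·112)/775⌉ = ⌈896/775⌉ − ⌈784/775⌉ = 2 − 2 = 0
n=8: ⌈(9·112)/775⌉ − ⌈(8·112)/775⌉ = ⌈1008/775⌉ − ⌈896/775⌉ = 2 − 2 = 0
n=9: ⌈(10·112)/775⌉ − ⌈(9·112)/775⌉ = ⌈1120/775⌉ − ⌈1008/775⌉ = 2 − 2 = 0
n=10: ⌈(11·112)/775⌉ − ⌈(10·112)/775⌉ = ⌈1232/775⌉ − ⌈1120/775⌉ = 2 − 2 = 0
n=11: ⌈(12·112)/775⌉ − ⌈(11·112)/775⌉ = ⌈1344/775⌉ − ⌈1232/775⌉ = 2 − 2 = 0
n=12: ⌈(13·112)/775⌉ − ⌈(12·112)/775⌉ = ⌈1456/775⌉ − ⌈1344/775⌉ = 2 − 2 = 0
n=13: ⌈(14·112)/775⌉ − ⌈(13·112)/775⌉ = ⌈1568/775⌉ − ⌈1456/775⌉ = 3 − 2 = 1
n=14: ⌈(15·112)/775⌉ − ⌈(14·112)/775⌉ = ⌈1680/775⌉ − ⌈1568/775⌉ = 3 − 3 = 0
n=15: ⌈(16·112)/775⌉ − ⌈(15·112)/775⌉ = ⌈1792/775⌉ − ⌈1680/775⌉ = 3 − 3 = 0
n=16: ⌈(17·112)/775⌉ − ⌈(16·112)/775⌉ = ⌈1904/775⌉ − ⌈1792/775⌉ = 3 − 3 = 0
n=17: ⌈(18·112)/775⌉ − ⌈(17·112)/775⌉ = ⌈2016/775⌉ − ⌈1904/775⌉ = 3 − 3 = 0
n=18: ⌈(19·112)/775⌉ − ⌈(18·112)/775⌉ = ⌈2128/775⌉ − ⌈2016/775⌉ = 3 − 3 = 0
n=19: ⌈(20·112)/775⌉ − ⌈(19·112)/775⌉ = ⌈2240/775⌉ − ⌈2128/775⌉ = 3 − 3 = 0
n=20: ⌈(21·112)/775⌉ − ⌈(20·112)/775⌉ = ⌈2352/775⌉ − ⌈2240/775⌉ = 4 − 3 = 1
n=21: ⌈(22·112)/775⌉ − ⌈(21·112)/775⌉ = ⌈2464/775⌉ − ⌈2352/775⌉ = 4 − 4 = 0
n=22: ⌈(23·112)/775⌉ − ⌈(22·112)/775⌉ = ⌈2576/775⌉ − ⌈2464/775⌉ = 4 − 4 = 0
n=23: ⌈(24·112)/775⌉ − ⌈(23·112)/775⌉ = ⌈2688/775⌉ − ⌈2576/775⌉ = 4 − 4 = 0
n=24: ⌈(25·112)/775⌉ − ⌈(24·112)/775⌉ = ⌈2800/775⌉ − ⌈2688/775⌉ = 4 − 4 = 0
n=25: ⌈(26·112)/775⌉ − ⌈(25·112)/775⌉ = ⌈2912/775⌉ − ⌈2800/775⌉ = 4 − 4 = 0
n=26: ⌈(27·112)/775⌉ − ⌈(26·112)/775⌉ = ⌈3024/775⌉ − ⌈2912/775⌉ = 4 − 4 = 0
n=27: ⌈(28·112)/775⌉ − ⌈(27·112)/775⌉ = ⌈3136/775⌉ − ⌈3024/775⌉ = 5 − 4 = 1
n=28: ⌈(29·112)/775⌉ − ⌈(28·112)/775⌉ = ⌈3248/775⌉ − ⌈3136/775⌉ = 5 − 5 = 0
n=29: ⌈(30·112)/775⌉ − ⌈(29·112)/775⌉ = ⌈3360/775⌉ − ⌈3248/775⌉ = 5 − 5 = 0
n=30: ⌈(31·112)/775⌉ − ⌈(30·112)/775⌉ = ⌈3472/775⌉ − ⌈3360/775⌉ = 5 − 5 = 0
n=31: ⌈(32·112)/775⌉ − ⌈(31·112)/775⌉ = ⌈3584/775⌉ − ⌈3472/775⌉ = 5 − 5 = 0
n=32: ⌈(33·112)/775⌉ − ⌈(32·112)/775⌉ = ⌈3696/775⌉ − ⌈3584/775⌉ = 5 − 5 = 0
n=33: ⌈(34·112)/775⌉ − ⌈(33·112)/775⌉ = ⌈3808/775⌉ − ⌈3696/775⌉ = 5 − 5 = 0
n=34: ⌈(35·112)/775⌉ − ⌈(34·112)/775⌉ = ⌈3920/775⌉ − ⌈3808/775⌉ = 6 − 5 = 1
n=35: ⌈(36·112)/775⌉ − ⌈(35·112)/775⌉ = ⌈4032/775⌉ − ⌈3920/775⌉ = 6 − 6 = 0
n=36: ⌈(37·112)/775⌉ − ⌈(36·112)/775⌉ = ⌈4144/775⌉ − ⌈4032/775⌉ = 6 − 6 = 0
n=37: ⌈(38·112)/775⌉ − ⌈(37·112)/775⌉ = ⌈4256/775⌉ − ⌈4144/775⌉ = 6 − 6 = 0
n=38: ⌈(39·112)/775⌉ − ⌈(38·112)/775⌉ = ⌈4368/775⌉ − ⌈4256/775⌉ = 6 − 6 = 0
n=39: ⌈(40·112)/775⌉ − ⌈(39·112)/775⌉ = ⌈4480/775⌉ − ⌈4368/775⌉ = 6 − 6 = 0
n=40: ⌈(41·112)/775⌉ − ⌈(40·112)/775⌉ = ⌈4592/775⌉ − ⌈4480/775⌉ = 6 − 6 = 0
n=41: ⌈(42·112)/775⌉ − ⌈(41·112)/775⌉ = ⌈4704/775⌉ − ⌈4592/775⌉ = 7 − 6 = 1
n=42: ⌈(43·112)/775⌉ − ⌈(42·112)/775⌉ = ⌈4816/775⌉ − ⌈4704/775⌉ = 7 − 7 = 0
n=43: ⌈(44·112)/775⌉ − ⌈(43·112)/775⌉ = ⌈4928/775⌉ − ⌈4816/775⌉ = 7 − 7 = 0
n=44: ⌈(45·112)/775⌉ − ⌈(44·112)/775⌉ = ⌈5040/775⌉ − ⌈4928/775⌉ = 7 − 7 = 0
n=45: ⌈(46·112)/775⌉ − ⌈(45·112)/775⌉ = ⌈5152/775⌉ − ⌈5040/775⌉ = 7 − 7 = 0
n=46: ⌈(47·112)/775⌉ − ⌈(46·112)/775⌉ = ⌈5264/775⌉ − ⌈5152/775⌉ = 7 − 7 = 0
n=47: ⌈(48·112)/775⌉ − ⌈(47·112)/775⌉ = ⌈5376/775⌉ − ⌈5264/775⌉ = 7 − 7 = 0
n=48: ⌈(49·112)/775⌉ − ⌈(48·112)/775⌉ = ⌈5488/775⌉ − ⌈5376/775⌉ = 8 − 7 = 1
n=49: ⌈(50·112)/775⌉ − ⌈(49·112)/775⌉ = ⌈5600/775⌉ − ⌈5488/775⌉ = 8 − 8 = 0
n=50: ⌈(51·112)/775⌉ − ⌈(50·112)/775⌉ = ⌈5712/775⌉ − ⌈5600/775⌉ = 8 − 8 = 0
n=51: ⌈(52·112)/775⌉ − ⌈(51·112)/775⌉ = ⌈5824/775⌉ − ⌈5712/775⌉ = 8 − 8 = 0
n=52: ⌈(53·112)/775⌉ − ⌈(52·112)/775⌉ = ⌈5936/775⌉ − ⌈5824/775⌉ = 8 − 8 = 0
n=53: ⌈(54·112)/775⌉ − ⌈(53·112)/775⌉ = ⌈6048/775⌉ − ⌈5936/775⌉ = 8 − 8 = 0
n=54: ⌈(55·112)/775⌉ − ⌈(54·112)/775⌉ = ⌈6160/775⌉ − ⌈6048/775⌉ = 8 − 8 = 0
n=55: ⌈(56·112)/775⌉ − ⌈(55·112)/775⌉ = ⌈6272/775⌉ − ⌈6160/775⌉ = 9 − 8 = 1
n=56: ⌈(57·112)/775⌉ − ⌈(56·112)/775⌉ = ⌈6384/775⌉ − ⌈6272/775⌉ = 9 − 9 = 0
n=57: ⌈(58·112)/775⌉ − ⌈(57·112)/775⌉ = ⌈6496/775⌉ − ⌈6384/775⌉ = 9 − 9 = 0
n=58: ⌈(59·112)/775⌉ − ⌈(58·112)/775⌉ = ⌈6608/775⌉ − ⌈6496/775⌉ = 9 − 9 = 0
n=59: ⌈(60·112)/775⌉ − ⌈(59·112)/775⌉ = ⌈6720/775⌉ − ⌈6608/775⌉ = 9 − 9 = 0
n=60: ⌈(61·112)/775⌉ − ⌈(60·112)/775⌉ = ⌈6832/775⌉ − ⌈6720/775⌉ = 9 − 9 = 0
n=61: ⌈(62·112)/775⌉ − ⌈(61·112)/775⌉ = ⌈6944/775⌉ − ⌈6832/775⌉ = 9 − 9 = 0
n=62: ⌈(63·112)/775⌉ − ⌈(62·112)/775⌉ = ⌈7056/775⌉ − ⌈6944/775⌉ = 10 − 9 = 1
n=63: ⌈(64·112)/775⌉ − ⌈(63·112)/775⌉ = ⌈7168/775⌉ − ⌈7056/775⌉ = 10 − 10 = 0

1000001000000100000010000001000000100000010000001000000100000010


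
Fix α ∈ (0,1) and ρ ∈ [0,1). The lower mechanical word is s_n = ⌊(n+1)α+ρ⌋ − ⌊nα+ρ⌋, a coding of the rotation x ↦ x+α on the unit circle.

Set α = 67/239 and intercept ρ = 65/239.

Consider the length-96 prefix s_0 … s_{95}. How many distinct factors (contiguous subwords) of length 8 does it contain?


t_n = ⌊(n·67+65)/239⌋ for n = 0 … 96:
  n=0…9: ⌊65/239⌋=0 ⌊132/239⌋=0 ⌊199/239⌋=0 ⌊266/239⌋=1 ⌊333/239⌋=1 ⌊400/239⌋=1 ⌊467/239⌋=1 ⌊534/239⌋=2 ⌊601/239⌋=2 ⌊668/239⌋=2
  n=10…19: ⌊735/239⌋=3 ⌊802/239⌋=3 ⌊869/239⌋=3 ⌊936/239⌋=3 ⌊1003/239⌋=4 ⌊1070/239⌋=4 ⌊1137/239⌋=4 ⌊1204/239⌋=5 ⌊1271/239⌋=5 ⌊1338/239⌋=5
  n=20…29: ⌊1405/239⌋=5 ⌊1472/239⌋=6 ⌊1539/239⌋=6 ⌊1606/239⌋=6 ⌊1673/239⌋=7 ⌊1740/239⌋=7 ⌊1807/239⌋=7 ⌊1874/239⌋=7 ⌊1941/239⌋=8 ⌊2008/239⌋=8
  n=30…39: ⌊2075/239⌋=8 ⌊2142/239⌋=8 ⌊2209/239⌋=9 ⌊2276/239⌋=9 ⌊2343/239⌋=9 ⌊2410/239⌋=10 ⌊2477/239⌋=10 ⌊2544/239⌋=10 ⌊2611/239⌋=10 ⌊2678/239⌋=11
  n=40…49: ⌊2745/239⌋=11 ⌊2812/239⌋=11 ⌊2879/239⌋=12 ⌊2946/239⌋=12 ⌊3013/239⌋=12 ⌊3080/239⌋=12 ⌊3147/239⌋=13 ⌊3214/239⌋=13 ⌊3281/239⌋=13 ⌊3348/239⌋=14
  n=50…59: ⌊3415/239⌋=14 ⌊3482/239⌋=14 ⌊3549/239⌋=14 ⌊3616/239⌋=15 ⌊3683/239⌋=15 ⌊3750/239⌋=15 ⌊3817/239⌋=15 ⌊3884/239⌋=16 ⌊3951/239⌋=16 ⌊4018/239⌋=16
  n=60…69: ⌊4085/239⌋=17 ⌊4152/239⌋=17 ⌊4219/239⌋=17 ⌊4286/239⌋=17 ⌊4353/239⌋=18 ⌊4420/239⌋=18 ⌊4487/239⌋=18 ⌊4554/239⌋=19 ⌊4621/239⌋=19 ⌊4688/239⌋=19
  n=70…79: ⌊4755/239⌋=19 ⌊4822/239⌋=20 ⌊4889/239⌋=20 ⌊4956/239⌋=20 ⌊5023/239⌋=21 ⌊5090/239⌋=21 ⌊5157/239⌋=21 ⌊5224/239⌋=21 ⌊5291/239⌋=22 ⌊5358/239⌋=22
  n=80…89: ⌊5425/239⌋=22 ⌊5492/239⌋=22 ⌊5559/239⌋=23 ⌊5626/239⌋=23 ⌊5693/239⌋=23 ⌊5760/239⌋=24 ⌊5827/239⌋=24 ⌊5894/239⌋=24 ⌊5961/239⌋=24 ⌊6028/239⌋=25
  n=90…96: ⌊6095/239⌋=25 ⌊6162/239⌋=25 ⌊6229/239⌋=26 ⌊6296/239⌋=26 ⌊6363/239⌋=26 ⌊6430/239⌋=26 ⌊6497/239⌋=27
s_n = t_(n+1) − t_n for n = 0 … 95 gives
prefix = 001000100100010010001001000100010010001001000100100010001001000100100010010001000100100010010001
slide a length-8 window over [0..7] … [88..95] (89 windows); first occurrence of each distinct factor:
  [  0..  7] 00100010
  [  1..  8] 01000100
  [  2..  9] 10001001
  [  3.. 10] 00010010
  [  4.. 11] 00100100
  [  5.. 12] 01001000
  [  6.. 13] 10010001
  [ 23.. 30] 10001000
  [ 24.. 31] 00010001
  (the other 80 windows repeat one of these)
distinct factors: {00010001, 00010010, 00100010, 00100100, 01000100, 01001000, 10001000, 10001001, 10010001}
count = 9  (Sturmian bound for length 8 is 9)

9
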